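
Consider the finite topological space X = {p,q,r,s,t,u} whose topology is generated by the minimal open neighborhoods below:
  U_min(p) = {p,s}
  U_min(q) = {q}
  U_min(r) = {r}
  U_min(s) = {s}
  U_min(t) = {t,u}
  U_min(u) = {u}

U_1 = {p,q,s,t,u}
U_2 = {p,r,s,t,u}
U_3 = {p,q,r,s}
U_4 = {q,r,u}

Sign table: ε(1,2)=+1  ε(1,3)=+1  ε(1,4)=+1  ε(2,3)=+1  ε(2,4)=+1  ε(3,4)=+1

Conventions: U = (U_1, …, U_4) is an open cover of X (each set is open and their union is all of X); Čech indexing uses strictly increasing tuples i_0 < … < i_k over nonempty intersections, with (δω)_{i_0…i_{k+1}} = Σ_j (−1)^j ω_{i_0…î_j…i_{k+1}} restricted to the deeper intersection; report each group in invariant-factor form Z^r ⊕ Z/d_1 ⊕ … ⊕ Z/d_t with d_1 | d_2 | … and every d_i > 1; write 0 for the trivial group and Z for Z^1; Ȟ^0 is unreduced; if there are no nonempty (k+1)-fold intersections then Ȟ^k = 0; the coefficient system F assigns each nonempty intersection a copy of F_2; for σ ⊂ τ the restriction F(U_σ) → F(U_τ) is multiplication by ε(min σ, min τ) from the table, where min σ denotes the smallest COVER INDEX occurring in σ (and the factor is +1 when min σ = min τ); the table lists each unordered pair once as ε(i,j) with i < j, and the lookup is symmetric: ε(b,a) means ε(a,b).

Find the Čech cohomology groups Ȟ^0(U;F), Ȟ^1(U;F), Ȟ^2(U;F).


nerve simplices:
  U12={p,s,t,u} U13={p,q,s} U14={q,u} U23={p,r,s} U24={r,u} U34={q,r}
  U123={p,s} U124={u} U134={q} U234={r}
C dims 4,6,4; δ0: rk_F2 3; δ1: rk_F2 3
degree 0: 4−3−0 = 1 → Ȟ^0 ≅ Z/2
degree 1: 6−3−3 = 0 → Ȟ^1 ≅ 0
degree 2: 4−0−3 = 1 → Ȟ^2 ≅ Z/2

Ȟ^0 ≅ Z/2,  Ȟ^1 ≅ 0,  Ȟ^2 ≅ Z/2


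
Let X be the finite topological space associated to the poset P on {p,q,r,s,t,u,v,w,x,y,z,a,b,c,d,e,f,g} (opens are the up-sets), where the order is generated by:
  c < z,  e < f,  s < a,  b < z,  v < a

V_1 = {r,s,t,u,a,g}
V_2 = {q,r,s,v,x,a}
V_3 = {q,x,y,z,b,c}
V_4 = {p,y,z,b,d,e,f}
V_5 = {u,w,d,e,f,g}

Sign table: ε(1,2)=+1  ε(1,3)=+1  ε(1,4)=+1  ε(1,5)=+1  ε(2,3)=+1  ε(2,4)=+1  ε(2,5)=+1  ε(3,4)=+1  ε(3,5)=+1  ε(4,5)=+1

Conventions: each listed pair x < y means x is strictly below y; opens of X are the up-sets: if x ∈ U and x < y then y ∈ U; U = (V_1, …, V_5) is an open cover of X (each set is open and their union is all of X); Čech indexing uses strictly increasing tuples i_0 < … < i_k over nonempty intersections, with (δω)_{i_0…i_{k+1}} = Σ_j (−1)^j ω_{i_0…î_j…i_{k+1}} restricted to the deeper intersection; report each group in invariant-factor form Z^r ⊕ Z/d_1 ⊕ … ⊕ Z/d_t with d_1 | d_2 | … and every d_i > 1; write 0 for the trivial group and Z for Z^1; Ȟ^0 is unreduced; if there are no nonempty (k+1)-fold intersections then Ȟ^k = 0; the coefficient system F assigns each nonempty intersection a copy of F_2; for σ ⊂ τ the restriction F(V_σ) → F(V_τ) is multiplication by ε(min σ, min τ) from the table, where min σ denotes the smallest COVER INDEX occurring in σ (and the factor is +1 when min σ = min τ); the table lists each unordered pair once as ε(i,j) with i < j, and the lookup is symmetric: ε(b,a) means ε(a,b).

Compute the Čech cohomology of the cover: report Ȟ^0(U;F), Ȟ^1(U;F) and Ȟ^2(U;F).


Ȟ^0 ≅ Z/2; Ȟ^1 ≅ Z/2; Ȟ^2 ≅ 0

intersection data:
  V12={r,s,a} V15={u,g} V23={q,x} V34={y,z,b} V45={d,e,f}
C dims 5,5; δ0: rk_F2 4
Ȟ^0 = (5 − 4) − 0 = 1, so Ȟ^0 ≅ Z/2
Ȟ^1 = (5 − 0) − 4 = 1, so Ȟ^1 ≅ Z/2
Ȟ^2 = (0 − 0) − 0 = 0, so Ȟ^2 ≅ 0


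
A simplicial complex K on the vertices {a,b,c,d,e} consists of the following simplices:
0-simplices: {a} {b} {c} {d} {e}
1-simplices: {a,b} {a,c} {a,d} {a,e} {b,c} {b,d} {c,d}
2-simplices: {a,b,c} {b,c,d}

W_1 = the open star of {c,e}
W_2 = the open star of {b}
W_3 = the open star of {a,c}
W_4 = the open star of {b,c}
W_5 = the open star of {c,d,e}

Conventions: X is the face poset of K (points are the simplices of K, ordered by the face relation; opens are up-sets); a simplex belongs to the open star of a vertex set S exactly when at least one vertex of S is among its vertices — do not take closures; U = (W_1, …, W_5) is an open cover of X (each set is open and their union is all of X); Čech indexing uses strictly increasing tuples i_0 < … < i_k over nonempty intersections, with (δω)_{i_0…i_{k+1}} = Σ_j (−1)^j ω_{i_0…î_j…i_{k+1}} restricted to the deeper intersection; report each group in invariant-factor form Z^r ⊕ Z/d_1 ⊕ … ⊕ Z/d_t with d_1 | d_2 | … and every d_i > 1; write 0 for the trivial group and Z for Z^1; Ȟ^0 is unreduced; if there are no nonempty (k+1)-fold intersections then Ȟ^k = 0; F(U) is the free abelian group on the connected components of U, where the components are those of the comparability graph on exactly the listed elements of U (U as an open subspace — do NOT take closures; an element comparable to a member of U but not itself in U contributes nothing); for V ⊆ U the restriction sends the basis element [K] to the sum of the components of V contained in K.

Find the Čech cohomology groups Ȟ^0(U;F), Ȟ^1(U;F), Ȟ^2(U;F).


Ȟ^0 ≅ Z, Ȟ^1 ≅ Z and Ȟ^2 ≅ 0

nonempty overlaps:
  W1={{c},{e},{a,c},{a,e},{b,c},{c,d},{a,b,c},{b,c,d}} W2={{b},{a,b},{b,c},{b,d},{a,b,c},{b,c,d}} W3={{a},{c},{a,b},{a,c},{a,d},{a,e},{b,c},{c,d},{a,b,c},{b,c,d}} W4={{b},{c},{a,b},{a,c},{b,c},{b,d},{c,d},{a,b,c},{b,c,d}} W5={{c},{d},{e},{a,c},{a,d},{a,e},{b,c},{b,d},{c,d},{a,b,c},{b,c,d}}
  W12={{b,c},{a,b,c},{b,c,d}} W13={{c},{a,c},{a,e},{b,c},{c,d},{a,b,c},{b,c,d}} W14={{c},{a,c},{b,c},{c,d},{a,b,c},{b,c,d}} W15={{c},{e},{a,c},{a,e},{b,c},{c,d},{a,b,c},{b,c,d}} W23={{a,b},{b,c},{a,b,c},{b,c,d}} W24={{b},{a,b},{b,c},{b,d},{a,b,c},{b,c,d}} W25={{b,c},{b,d},{a,b,c},{b,c,d}} W34={{c},{a,b},{a,c},{b,c},{c,d},{a,b,c},{b,c,d}} W35={{c},{a,c},{a,d},{a,e},{b,c},{c,d},{a,b,c},{b,c,d}} W45={{c},{a,c},{b,c},{b,d},{c,d},{a,b,c},{b,c,d}}
  W123={{b,c},{a,b,c},{b,c,d}} W124={{b,c},{a,b,c},{b,c,d}} W125={{b,c},{a,b,c},{b,c,d}} W134={{c},{a,c},{b,c},{c,d},{a,b,c},{b,c,d}} W135={{c},{a,c},{a,e},{b,c},{c,d},{a,b,c},{b,c,d}} W145={{c},{a,c},{b,c},{c,d},{a,b,c},{b,c,d}} W234={{a,b},{b,c},{a,b,c},{b,c,d}} W235={{b,c},{a,b,c},{b,c,d}} W245={{b,c},{b,d},{a,b,c},{b,c,d}} W345={{c},{a,c},{b,c},{c,d},{a,b,c},{b,c,d}}
  W1234={{b,c},{a,b,c},{b,c,d}} W1235={{b,c},{a,b,c},{b,c,d}} W1245={{b,c},{a,b,c},{b,c,d}} W1345={{c},{a,c},{b,c},{c,d},{a,b,c},{b,c,d}} W2345={{b,c},{a,b,c},{b,c,d}}
  W12345={{b,c},{a,b,c},{b,c,d}}
components per intersection:
  W1: {{c},{a,c},{b,c},{c,d},{a,b,c},{b,c,d}} {{e},{a,e}}
  W2: {{b},{a,b},{b,c},{b,d},{a,b,c},{b,c,d}}
  W3: {{a},{c},{a,b},{a,c},{a,d},{a,e},{b,c},{c,d},{a,b,c},{b,c,d}}
  W4: {{b},{c},{a,b},{a,c},{b,c},{b,d},{c,d},{a,b,c},{b,c,d}}
  W5: {{c},{d},{a,c},{a,d},{b,c},{b,d},{c,d},{a,b,c},{b,c,d}} {{e},{a,e}}
  W12: {{b,c},{a,b,c},{b,c,d}}
  W13: {{c},{a,c},{b,c},{c,d},{a,b,c},{b,c,d}} {{a,e}}
  W14: {{c},{a,c},{b,c},{c,d},{a,b,c},{b,c,d}}
  W15: {{c},{a,c},{b,c},{c,d},{a,b,c},{b,c,d}} {{e},{a,e}}
  W23: {{a,b},{b,c},{a,b,c},{b,c,d}}
  W24: {{b},{a,b},{b,c},{b,d},{a,b,c},{b,c,d}}
  W25: {{b,c},{b,d},{a,b,c},{b,c,d}}
  W34: {{c},{a,b},{a,c},{b,c},{c,d},{a,b,c},{b,c,d}}
  W35: {{c},{a,c},{b,c},{c,d},{a,b,c},{b,c,d}} {{a,d}} {{a,e}}
  W45: {{c},{a,c},{b,c},{b,d},{c,d},{a,b,c},{b,c,d}}
  W123: {{b,c},{a,b,c},{b,c,d}}
  W124: {{b,c},{a,b,c},{b,c,d}}
  W125: {{b,c},{a,b,c},{b,c,d}}
  W134: {{c},{a,c},{b,c},{c,d},{a,b,c},{b,c,d}}
  W135: {{c},{a,c},{b,c},{c,d},{a,b,c},{b,c,d}} {{a,e}}
  W145: {{c},{a,c},{b,c},{c,d},{a,b,c},{b,c,d}}
  W234: {{a,b},{b,c},{a,b,c},{b,c,d}}
  W235: {{b,c},{a,b,c},{b,c,d}}
  W245: {{b,c},{b,d},{a,b,c},{b,c,d}}
  W345: {{c},{a,c},{b,c},{c,d},{a,b,c},{b,c,d}}
  W1234: {{b,c},{a,b,c},{b,c,d}}
  W1235: {{b,c},{a,b,c},{b,c,d}}
  W1245: {{b,c},{a,b,c},{b,c,d}}
  W1345: {{c},{a,c},{b,c},{c,d},{a,b,c},{b,c,d}}
  W2345: {{b,c},{a,b,c},{b,c,d}}
  W12345: {{b,c},{a,b,c},{b,c,d}}
C dims 7,14,11,5; δ0: rk 6, SNF 1^6; δ1: rk 7, SNF 1^7; δ2: rk 4, SNF 1^4
degree 0: 7−6−0 = 1 → Ȟ^0 ≅ Z
degree 1: 14−7−6 = 1 → Ȟ^1 ≅ Z
degree 2: 11−4−7 = 0 → Ȟ^2 ≅ 0


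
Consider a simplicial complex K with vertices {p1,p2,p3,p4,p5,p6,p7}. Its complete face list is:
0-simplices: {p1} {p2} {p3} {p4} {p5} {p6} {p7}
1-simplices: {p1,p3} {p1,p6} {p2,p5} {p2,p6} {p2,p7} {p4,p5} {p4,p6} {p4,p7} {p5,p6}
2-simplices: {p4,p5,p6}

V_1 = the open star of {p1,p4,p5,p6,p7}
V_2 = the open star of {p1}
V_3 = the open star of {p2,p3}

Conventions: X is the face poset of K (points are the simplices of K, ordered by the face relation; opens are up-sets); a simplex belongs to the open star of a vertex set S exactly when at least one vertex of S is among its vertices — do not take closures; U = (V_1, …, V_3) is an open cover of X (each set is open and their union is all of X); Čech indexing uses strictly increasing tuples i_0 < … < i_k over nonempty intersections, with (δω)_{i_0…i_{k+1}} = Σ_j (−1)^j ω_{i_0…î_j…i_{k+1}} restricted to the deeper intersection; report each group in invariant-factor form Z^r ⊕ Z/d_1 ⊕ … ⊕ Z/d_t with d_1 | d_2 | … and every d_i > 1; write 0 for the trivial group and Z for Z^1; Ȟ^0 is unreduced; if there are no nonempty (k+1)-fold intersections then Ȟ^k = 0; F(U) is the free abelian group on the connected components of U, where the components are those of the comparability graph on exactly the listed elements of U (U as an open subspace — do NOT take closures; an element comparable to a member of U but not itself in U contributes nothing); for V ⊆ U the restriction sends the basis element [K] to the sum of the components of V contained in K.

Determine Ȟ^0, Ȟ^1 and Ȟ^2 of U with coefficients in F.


nonempty intersections:
  V1={{p1},{p4},{p5},{p6},{p7},{p1,p3},{p1,p6},{p2,p5},{p2,p6},{p2,p7},{p4,p5},{p4,p6},{p4,p7},{p5,p6},{p4,p5,p6}} V2={{p1},{p1,p3},{p1,p6}} V3={{p2},{p3},{p1,p3},{p2,p5},{p2,p6},{p2,p7}}
  V12={{p1},{p1,p3},{p1,p6}} V13={{p1,p3},{p2,p5},{p2,p6},{p2,p7}} V23={{p1,p3}}
  V123={{p1,p3}}
components per intersection:
  V1: {{p1},{p4},{p5},{p6},{p7},{p1,p3},{p1,p6},{p2,p5},{p2,p6},{p2,p7},{p4,p5},{p4,p6},{p4,p7},{p5,p6},{p4,p5,p6}}
  V2: {{p1},{p1,p3},{p1,p6}}
  V3: {{p2},{p2,p5},{p2,p6},{p2,p7}} {{p3},{p1,p3}}
  V12: {{p1},{p1,p3},{p1,p6}}
  V13: {{p1,p3}} {{p2,p5}} {{p2,p6}} {{p2,p7}}
  V23: {{p1,p3}}
  V123: {{p1,p3}}
C dims 4,6,1; δ0: rk 3, SNF 1^3; δ1: rk 1, SNF 1^1
Ȟ^0: (4−3)−0=1 ⇒ Z
Ȟ^1: (6−1)−3=2 ⇒ Z^2
Ȟ^2: (1−0)−1=0 ⇒ 0

Ȟ^0(U;F) ≅ Z, Ȟ^1(U;F) ≅ Z^2, Ȟ^2(U;F) ≅ 0


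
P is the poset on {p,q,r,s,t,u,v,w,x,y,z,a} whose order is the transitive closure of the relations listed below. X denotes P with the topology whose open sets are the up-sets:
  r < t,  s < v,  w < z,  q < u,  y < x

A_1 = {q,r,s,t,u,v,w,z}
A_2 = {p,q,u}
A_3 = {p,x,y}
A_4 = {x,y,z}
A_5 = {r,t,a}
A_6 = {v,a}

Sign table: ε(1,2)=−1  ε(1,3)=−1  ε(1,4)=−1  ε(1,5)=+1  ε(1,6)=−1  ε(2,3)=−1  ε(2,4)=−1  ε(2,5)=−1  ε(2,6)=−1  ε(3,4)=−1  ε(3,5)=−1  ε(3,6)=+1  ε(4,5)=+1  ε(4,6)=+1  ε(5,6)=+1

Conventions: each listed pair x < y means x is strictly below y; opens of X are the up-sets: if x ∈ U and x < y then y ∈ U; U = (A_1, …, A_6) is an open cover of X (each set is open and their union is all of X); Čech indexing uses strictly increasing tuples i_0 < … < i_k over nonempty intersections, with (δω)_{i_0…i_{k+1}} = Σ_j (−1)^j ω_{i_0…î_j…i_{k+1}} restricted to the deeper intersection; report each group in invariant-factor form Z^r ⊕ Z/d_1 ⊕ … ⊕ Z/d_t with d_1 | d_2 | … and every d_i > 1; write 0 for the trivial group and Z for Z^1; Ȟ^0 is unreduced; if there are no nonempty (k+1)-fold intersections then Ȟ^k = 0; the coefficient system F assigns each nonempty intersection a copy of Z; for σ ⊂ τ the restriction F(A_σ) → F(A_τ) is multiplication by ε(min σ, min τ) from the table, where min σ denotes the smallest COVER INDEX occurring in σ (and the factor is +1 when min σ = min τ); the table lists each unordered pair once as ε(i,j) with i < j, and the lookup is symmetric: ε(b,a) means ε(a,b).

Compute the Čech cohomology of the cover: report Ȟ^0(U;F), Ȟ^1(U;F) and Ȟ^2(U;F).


nonempty intersections:
  A12={q,u} A14={z} A15={r,t} A16={v} A23={p} A34={x,y} A56={a}
C dims 6,7; δ0: rk 6, SNF 1^5·2
Ȟ^0: (6−6)−0=0 ⇒ 0
Ȟ^1: (7−0)−6=1 plus torsion [2] ⇒ Z ⊕ Z/2
Ȟ^2: (0−0)−0=0 ⇒ 0

Ȟ^0 ≅ 0; Ȟ^1 ≅ Z ⊕ Z/2; Ȟ^2 ≅ 0


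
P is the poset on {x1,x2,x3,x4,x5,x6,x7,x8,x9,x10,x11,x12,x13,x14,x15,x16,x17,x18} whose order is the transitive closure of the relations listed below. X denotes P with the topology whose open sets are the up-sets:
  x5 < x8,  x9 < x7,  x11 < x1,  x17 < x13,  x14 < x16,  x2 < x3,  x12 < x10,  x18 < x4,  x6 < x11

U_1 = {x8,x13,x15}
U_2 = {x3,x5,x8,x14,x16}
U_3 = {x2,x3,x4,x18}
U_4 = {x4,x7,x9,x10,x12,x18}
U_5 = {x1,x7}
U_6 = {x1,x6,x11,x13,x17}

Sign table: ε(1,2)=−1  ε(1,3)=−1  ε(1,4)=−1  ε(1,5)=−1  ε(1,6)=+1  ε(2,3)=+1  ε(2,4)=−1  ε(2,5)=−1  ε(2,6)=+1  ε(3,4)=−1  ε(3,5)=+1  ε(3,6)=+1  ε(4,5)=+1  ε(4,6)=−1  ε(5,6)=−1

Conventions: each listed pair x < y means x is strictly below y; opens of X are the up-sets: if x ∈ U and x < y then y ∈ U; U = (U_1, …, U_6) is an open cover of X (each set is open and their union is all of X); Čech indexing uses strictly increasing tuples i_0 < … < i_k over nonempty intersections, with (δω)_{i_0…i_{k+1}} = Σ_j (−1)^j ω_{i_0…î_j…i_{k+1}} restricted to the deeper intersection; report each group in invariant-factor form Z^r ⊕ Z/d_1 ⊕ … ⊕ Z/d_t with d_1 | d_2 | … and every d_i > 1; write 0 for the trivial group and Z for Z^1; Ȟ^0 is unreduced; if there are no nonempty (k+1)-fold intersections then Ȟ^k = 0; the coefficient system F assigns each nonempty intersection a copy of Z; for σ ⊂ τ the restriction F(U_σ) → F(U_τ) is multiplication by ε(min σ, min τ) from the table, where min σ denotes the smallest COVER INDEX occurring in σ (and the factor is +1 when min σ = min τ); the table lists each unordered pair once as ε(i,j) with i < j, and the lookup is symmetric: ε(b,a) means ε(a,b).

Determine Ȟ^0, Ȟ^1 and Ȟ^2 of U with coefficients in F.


Ȟ^0 = 0, Ȟ^1 = Z/2 and Ȟ^2 = 0

nerve simplices:
  U12={x8} U16={x13} U23={x3} U34={x4,x18} U45={x7} U56={x1}
C dims 6,6; δ0: rk 6, SNF 1^5·2
degree 0: 6−6−0 = 0 → Ȟ^0 ≅ 0
degree 1: 6−0−6 = 0 plus torsion [2] → Ȟ^1 ≅ Z/2
degree 2: 0−0−0 = 0 → Ȟ^2 ≅ 0


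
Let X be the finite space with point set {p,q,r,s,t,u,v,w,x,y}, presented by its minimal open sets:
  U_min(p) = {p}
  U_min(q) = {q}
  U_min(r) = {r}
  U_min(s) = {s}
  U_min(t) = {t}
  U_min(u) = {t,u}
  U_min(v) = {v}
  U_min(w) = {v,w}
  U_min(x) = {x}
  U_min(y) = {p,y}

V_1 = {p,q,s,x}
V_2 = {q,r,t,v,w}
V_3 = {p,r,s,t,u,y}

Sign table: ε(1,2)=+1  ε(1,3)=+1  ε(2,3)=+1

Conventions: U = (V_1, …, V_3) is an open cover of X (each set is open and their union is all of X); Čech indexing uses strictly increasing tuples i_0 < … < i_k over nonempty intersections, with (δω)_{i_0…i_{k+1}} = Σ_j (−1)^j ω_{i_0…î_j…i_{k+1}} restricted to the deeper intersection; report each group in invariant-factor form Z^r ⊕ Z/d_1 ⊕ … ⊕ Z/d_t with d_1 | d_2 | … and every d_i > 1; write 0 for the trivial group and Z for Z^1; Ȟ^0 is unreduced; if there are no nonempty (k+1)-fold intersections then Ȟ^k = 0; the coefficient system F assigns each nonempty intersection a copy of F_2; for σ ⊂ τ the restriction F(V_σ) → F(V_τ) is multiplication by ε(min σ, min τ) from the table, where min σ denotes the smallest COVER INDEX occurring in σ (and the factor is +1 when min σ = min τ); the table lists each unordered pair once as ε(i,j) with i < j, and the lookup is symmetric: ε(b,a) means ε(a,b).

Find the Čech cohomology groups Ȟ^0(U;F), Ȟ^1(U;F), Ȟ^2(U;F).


nonempty overlaps:
  V12={q} V13={p,s} V23={r,t}
C dims 3,3; δ0: rk_F2 2
degree 0: 3−2−0 = 1 → Ȟ^0 ≅ Z/2
degree 1: 3−0−2 = 1 → Ȟ^1 ≅ Z/2
degree 2: 0−0−0 = 0 → Ȟ^2 ≅ 0

Ȟ^0(U;F) ≅ Z/2, Ȟ^1(U;F) ≅ Z/2, Ȟ^2(U;F) ≅ 0


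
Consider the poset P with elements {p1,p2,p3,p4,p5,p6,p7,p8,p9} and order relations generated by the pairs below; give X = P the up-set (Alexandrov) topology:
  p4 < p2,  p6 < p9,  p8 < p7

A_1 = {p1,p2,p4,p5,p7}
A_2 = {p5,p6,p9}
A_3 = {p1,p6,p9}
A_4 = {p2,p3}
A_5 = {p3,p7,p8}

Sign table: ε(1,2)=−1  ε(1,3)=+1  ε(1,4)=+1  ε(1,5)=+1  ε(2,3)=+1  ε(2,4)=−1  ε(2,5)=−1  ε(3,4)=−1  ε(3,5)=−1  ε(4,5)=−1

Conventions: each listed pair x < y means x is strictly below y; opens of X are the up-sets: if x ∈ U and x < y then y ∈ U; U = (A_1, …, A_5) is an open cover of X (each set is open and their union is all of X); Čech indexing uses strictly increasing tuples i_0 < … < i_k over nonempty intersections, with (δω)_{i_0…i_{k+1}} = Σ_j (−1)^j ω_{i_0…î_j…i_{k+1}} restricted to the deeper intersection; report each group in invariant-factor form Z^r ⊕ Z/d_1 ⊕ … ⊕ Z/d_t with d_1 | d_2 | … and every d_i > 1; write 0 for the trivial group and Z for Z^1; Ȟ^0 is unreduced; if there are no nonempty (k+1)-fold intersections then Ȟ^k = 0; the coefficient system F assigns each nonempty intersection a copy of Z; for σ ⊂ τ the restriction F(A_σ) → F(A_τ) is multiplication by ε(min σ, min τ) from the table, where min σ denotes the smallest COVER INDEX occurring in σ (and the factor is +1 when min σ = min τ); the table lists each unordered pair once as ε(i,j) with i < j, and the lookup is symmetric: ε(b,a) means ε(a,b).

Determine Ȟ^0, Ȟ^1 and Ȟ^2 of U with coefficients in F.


nerve of the cover:
  A12={p5} A13={p1} A14={p2} A15={p7} A23={p6,p9} A45={p3}
C dims 5,6; δ0: rk 5, SNF 1^4·2
Ȟ^0 = (5 − 5) − 0 = 0, so Ȟ^0 ≅ 0
Ȟ^1 = (6 − 0) − 5 = 1 plus torsion [2], so Ȟ^1 ≅ Z ⊕ Z/2
Ȟ^2 = (0 − 0) − 0 = 0, so Ȟ^2 ≅ 0

Ȟ^0 ≅ 0,  Ȟ^1 ≅ Z ⊕ Z/2,  Ȟ^2 ≅ 0


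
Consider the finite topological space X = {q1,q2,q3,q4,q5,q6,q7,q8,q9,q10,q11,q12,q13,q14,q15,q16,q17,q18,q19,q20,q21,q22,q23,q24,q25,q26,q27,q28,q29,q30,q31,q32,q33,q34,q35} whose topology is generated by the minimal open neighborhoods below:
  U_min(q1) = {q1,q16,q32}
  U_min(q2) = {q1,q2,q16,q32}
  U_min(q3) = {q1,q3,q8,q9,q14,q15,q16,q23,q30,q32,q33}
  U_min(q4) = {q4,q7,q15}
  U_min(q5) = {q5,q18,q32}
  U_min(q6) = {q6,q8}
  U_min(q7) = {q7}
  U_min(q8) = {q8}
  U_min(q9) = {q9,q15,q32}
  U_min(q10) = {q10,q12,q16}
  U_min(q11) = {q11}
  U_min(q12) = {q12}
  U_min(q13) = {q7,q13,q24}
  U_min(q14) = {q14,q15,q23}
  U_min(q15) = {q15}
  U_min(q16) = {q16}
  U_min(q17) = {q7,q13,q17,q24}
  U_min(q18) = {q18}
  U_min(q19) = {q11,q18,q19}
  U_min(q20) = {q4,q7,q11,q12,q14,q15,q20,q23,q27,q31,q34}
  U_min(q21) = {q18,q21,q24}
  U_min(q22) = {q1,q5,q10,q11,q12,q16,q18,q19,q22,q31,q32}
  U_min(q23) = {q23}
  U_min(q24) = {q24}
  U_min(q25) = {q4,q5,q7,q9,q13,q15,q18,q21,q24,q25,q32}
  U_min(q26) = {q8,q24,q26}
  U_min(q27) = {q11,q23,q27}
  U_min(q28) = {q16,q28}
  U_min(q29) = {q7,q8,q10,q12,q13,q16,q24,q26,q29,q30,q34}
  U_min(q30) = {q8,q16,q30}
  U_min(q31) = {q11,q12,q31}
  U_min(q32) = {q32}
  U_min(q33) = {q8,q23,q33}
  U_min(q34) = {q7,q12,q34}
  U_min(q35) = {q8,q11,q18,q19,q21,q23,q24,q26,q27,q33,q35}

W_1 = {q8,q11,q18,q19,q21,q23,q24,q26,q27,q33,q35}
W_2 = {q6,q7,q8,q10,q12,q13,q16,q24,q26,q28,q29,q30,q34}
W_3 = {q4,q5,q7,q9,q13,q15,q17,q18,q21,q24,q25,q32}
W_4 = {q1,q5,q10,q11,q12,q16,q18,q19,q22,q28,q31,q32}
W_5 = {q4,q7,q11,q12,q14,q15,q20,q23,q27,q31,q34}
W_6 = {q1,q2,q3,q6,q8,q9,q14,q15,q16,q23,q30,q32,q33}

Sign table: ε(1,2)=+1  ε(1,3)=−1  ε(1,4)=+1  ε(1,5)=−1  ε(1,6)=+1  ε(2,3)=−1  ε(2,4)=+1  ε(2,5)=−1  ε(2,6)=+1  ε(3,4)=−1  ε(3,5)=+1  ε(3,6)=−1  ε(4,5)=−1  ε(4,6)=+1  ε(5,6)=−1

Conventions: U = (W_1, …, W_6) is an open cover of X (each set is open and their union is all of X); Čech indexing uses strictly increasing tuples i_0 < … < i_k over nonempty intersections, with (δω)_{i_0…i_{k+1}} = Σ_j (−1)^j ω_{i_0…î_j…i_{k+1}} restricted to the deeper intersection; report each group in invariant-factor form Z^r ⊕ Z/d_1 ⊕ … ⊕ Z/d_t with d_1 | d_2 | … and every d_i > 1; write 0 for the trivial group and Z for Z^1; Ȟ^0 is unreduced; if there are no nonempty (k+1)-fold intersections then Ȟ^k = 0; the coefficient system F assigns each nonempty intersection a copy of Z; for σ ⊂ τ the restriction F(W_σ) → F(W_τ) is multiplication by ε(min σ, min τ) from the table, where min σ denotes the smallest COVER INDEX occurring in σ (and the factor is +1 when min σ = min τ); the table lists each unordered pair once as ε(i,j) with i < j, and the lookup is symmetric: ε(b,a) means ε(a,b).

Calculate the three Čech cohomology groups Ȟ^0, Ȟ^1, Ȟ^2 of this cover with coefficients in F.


nerve of the cover:
  W12={q8,q24,q26} W13={q18,q21,q24} W14={q11,q18,q19} W15={q11,q23,q27} W16={q8,q23,q33} W23={q7,q13,q24} W24={q10,q12,q16,q28} W25={q7,q12,q34} W26={q6,q8,q16,q30} W34={q5,q18,q32} W35={q4,q7,q15} W36={q9,q15,q32} W45={q11,q12,q31} W46={q1,q16,q32} W56={q14,q15,q23}
  W123={q24} W126={q8} W134={q18} W145={q11} W156={q23} W235={q7} W245={q12} W246={q16} W346={q32} W356={q15}
C dims 6,15,10; δ0: rk 5, SNF 1^5; δ1: rk 10, SNF 1^9·2
Ȟ^0 = (6 − 5) − 0 = 1, so Ȟ^0 ≅ Z
Ȟ^1 = (15 − 10) − 5 = 0, so Ȟ^1 ≅ 0
Ȟ^2 = (10 − 0) − 10 = 0 plus torsion [2], so Ȟ^2 ≅ Z/2

Ȟ^0 = Z; Ȟ^1 = 0; Ȟ^2 = Z/2


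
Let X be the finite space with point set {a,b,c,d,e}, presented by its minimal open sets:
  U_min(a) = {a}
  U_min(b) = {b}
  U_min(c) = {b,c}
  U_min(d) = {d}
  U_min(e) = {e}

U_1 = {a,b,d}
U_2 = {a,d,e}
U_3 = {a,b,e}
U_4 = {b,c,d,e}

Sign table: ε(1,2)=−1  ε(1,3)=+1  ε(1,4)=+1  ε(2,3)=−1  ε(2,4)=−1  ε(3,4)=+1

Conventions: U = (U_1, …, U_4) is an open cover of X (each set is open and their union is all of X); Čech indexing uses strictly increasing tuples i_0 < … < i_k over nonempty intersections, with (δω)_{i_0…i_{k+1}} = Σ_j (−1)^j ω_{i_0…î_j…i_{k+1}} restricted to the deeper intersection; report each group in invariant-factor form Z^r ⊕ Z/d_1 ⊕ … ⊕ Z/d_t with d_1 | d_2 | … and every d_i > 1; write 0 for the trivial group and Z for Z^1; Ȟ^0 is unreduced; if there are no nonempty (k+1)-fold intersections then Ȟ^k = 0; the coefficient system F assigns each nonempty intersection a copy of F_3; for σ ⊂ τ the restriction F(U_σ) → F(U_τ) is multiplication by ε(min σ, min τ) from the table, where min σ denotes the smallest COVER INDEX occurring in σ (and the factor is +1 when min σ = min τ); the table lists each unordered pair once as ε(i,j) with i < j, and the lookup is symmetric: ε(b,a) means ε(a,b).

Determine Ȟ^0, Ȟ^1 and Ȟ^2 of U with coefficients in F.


nonempty overlaps:
  U12={a,d} U13={a,b} U14={b,d} U23={a,e} U24={d,e} U34={b,e}
  U123={a} U124={d} U134={b} U234={e}
C dims 4,6,4; δ0: rk_F3 3; δ1: rk_F3 3
degree 0: 4−3−0 = 1 → Ȟ^0 ≅ Z/3
degree 1: 6−3−3 = 0 → Ȟ^1 ≅ 0
degree 2: 4−0−3 = 1 → Ȟ^2 ≅ Z/3

Ȟ^0 ≅ Z/3,  Ȟ^1 ≅ 0,  Ȟ^2 ≅ Z/3


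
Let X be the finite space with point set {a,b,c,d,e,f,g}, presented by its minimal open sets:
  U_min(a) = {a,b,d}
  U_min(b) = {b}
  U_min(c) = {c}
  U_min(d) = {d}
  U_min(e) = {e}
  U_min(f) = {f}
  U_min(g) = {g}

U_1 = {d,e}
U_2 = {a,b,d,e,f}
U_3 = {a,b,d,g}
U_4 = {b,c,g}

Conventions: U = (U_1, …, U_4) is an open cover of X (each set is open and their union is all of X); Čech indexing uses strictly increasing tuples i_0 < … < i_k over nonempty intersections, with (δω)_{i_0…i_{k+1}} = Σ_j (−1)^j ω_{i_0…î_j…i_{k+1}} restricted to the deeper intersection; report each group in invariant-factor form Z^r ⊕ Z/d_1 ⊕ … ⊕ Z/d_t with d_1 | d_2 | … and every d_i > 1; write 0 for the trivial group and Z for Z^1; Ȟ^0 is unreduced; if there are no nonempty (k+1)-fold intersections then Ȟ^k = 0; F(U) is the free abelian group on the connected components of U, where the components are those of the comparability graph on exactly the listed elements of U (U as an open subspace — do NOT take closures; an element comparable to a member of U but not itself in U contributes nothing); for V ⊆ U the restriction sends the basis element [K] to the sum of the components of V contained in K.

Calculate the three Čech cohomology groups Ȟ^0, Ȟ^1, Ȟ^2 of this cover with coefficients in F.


Ȟ^0(U;F) ≅ Z^5; Ȟ^1(U;F) ≅ 0; Ȟ^2(U;F) ≅ 0

nerve of the cover:
  U12={d,e} U13={d} U23={a,b,d} U24={b} U34={b,g}
  U123={d} U234={b}
components per intersection:
  U1: {d} {e}
  U2: {a,b,d} {e} {f}
  U3: {a,b,d} {g}
  U4: {b} {c} {g}
  U12: {d} {e}
  U13: {d}
  U23: {a,b,d}
  U24: {b}
  U34: {b} {g}
  U123: {d}
  U234: {b}
C dims 10,7,2; δ0: rk 5, SNF 1^5; δ1: rk 2, SNF 1^2
Ȟ^0 = (10 − 5) − 0 = 5, so Ȟ^0 ≅ Z^5
Ȟ^1 = (7 − 2) − 5 = 0, so Ȟ^1 ≅ 0
Ȟ^2 = (2 − 0) − 2 = 0, so Ȟ^2 ≅ 0


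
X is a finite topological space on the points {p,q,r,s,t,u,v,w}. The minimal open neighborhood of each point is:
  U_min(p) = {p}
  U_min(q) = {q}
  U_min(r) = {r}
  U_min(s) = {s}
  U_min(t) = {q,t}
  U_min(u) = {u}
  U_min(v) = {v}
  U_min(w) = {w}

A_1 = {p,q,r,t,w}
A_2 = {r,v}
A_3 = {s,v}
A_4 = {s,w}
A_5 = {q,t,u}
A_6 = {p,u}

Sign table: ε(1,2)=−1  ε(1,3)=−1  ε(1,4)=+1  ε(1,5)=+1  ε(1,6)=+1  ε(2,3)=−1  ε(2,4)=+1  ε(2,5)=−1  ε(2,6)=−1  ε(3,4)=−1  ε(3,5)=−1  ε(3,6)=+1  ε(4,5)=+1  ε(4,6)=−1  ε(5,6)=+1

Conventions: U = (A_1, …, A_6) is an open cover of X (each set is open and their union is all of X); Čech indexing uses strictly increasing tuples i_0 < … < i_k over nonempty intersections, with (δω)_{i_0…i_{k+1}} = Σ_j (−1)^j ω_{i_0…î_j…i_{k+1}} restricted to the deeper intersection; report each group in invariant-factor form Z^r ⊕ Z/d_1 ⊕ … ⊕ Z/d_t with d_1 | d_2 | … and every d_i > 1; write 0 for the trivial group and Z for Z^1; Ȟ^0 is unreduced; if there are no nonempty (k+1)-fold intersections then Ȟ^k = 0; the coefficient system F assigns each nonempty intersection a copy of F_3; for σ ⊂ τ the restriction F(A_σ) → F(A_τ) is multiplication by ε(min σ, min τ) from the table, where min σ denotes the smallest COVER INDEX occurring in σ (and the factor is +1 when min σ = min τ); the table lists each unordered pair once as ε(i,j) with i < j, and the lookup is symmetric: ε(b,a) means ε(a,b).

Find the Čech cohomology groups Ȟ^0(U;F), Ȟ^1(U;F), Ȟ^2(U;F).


Ȟ^0 ≅ 0; Ȟ^1 ≅ Z/3; Ȟ^2 ≅ 0

nerve of the cover:
  A12={r} A14={w} A15={q,t} A16={p} A23={v} A34={s} A56={u}
C dims 6,7; δ0: rk_F3 6
Ȟ^0 = (6 − 6) − 0 = 0, so Ȟ^0 ≅ 0
Ȟ^1 = (7 − 0) − 6 = 1, so Ȟ^1 ≅ Z/3
Ȟ^2 = (0 − 0) − 0 = 0, so Ȟ^2 ≅ 0


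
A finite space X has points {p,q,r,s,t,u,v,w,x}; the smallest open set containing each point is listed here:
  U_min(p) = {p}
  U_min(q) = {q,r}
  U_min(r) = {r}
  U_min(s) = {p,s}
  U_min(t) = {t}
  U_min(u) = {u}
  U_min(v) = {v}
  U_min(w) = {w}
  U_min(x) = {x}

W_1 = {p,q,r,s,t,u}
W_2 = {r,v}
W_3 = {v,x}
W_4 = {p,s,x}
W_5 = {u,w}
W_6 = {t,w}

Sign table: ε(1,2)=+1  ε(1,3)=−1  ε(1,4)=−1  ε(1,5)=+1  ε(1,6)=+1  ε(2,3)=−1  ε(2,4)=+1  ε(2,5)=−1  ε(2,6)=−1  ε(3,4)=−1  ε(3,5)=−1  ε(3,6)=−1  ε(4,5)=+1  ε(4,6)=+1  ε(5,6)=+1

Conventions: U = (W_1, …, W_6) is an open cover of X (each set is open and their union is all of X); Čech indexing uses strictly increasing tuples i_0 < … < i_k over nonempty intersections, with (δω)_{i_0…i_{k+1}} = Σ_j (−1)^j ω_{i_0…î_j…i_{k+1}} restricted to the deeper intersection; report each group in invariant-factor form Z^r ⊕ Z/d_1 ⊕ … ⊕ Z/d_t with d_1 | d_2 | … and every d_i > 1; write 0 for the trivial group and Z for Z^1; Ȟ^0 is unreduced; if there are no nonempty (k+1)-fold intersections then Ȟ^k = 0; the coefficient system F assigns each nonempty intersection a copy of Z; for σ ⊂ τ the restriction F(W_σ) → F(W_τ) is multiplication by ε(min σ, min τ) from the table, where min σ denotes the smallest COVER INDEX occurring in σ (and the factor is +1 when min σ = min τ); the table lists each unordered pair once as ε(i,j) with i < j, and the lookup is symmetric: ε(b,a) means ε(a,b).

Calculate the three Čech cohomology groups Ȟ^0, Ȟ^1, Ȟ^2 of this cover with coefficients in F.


nerve of the cover:
  W12={r} W14={p,s} W15={u} W16={t} W23={v} W34={x} W56={w}
C dims 6,7; δ0: rk 6, SNF 1^5·2
Ȟ^0 = (6 − 6) − 0 = 0, so Ȟ^0 ≅ 0
Ȟ^1 = (7 − 0) − 6 = 1 plus torsion [2], so Ȟ^1 ≅ Z ⊕ Z/2
Ȟ^2 = (0 − 0) − 0 = 0, so Ȟ^2 ≅ 0

Ȟ^0 = 0,  Ȟ^1 = Z ⊕ Z/2,  Ȟ^2 = 0


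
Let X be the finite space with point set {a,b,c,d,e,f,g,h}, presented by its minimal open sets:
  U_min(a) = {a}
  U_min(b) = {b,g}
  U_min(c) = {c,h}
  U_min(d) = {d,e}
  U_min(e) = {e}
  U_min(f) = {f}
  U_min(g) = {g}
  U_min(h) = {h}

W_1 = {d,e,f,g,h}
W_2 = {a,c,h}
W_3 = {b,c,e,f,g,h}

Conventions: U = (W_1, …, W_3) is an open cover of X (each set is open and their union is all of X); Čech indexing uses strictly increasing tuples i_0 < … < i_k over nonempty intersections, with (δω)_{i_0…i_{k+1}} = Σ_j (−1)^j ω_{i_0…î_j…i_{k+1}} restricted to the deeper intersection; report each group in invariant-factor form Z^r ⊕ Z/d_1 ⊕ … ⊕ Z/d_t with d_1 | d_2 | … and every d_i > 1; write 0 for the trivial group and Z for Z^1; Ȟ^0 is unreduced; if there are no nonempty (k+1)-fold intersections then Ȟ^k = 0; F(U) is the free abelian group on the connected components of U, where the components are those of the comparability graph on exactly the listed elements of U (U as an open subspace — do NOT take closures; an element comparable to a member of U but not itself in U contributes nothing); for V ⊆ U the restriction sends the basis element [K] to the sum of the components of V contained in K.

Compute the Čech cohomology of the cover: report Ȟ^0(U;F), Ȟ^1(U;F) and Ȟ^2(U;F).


intersection data:
  W12={h} W13={e,f,g,h} W23={c,h}
  W123={h}
components per intersection:
  W1: {d,e} {f} {g} {h}
  W2: {a} {c,h}
  W3: {b,g} {c,h} {e} {f}
  W12: {h}
  W13: {e} {f} {g} {h}
  W23: {c,h}
  W123: {h}
C dims 10,6,1; δ0: rk 5, SNF 1^5; δ1: rk 1, SNF 1^1
Ȟ^0 = (10 − 5) − 0 = 5, so Ȟ^0 ≅ Z^5
Ȟ^1 = (6 − 1) − 5 = 0, so Ȟ^1 ≅ 0
Ȟ^2 = (1 − 0) − 1 = 0, so Ȟ^2 ≅ 0

Ȟ^0 ≅ Z^5; Ȟ^1 ≅ 0; Ȟ^2 ≅ 0


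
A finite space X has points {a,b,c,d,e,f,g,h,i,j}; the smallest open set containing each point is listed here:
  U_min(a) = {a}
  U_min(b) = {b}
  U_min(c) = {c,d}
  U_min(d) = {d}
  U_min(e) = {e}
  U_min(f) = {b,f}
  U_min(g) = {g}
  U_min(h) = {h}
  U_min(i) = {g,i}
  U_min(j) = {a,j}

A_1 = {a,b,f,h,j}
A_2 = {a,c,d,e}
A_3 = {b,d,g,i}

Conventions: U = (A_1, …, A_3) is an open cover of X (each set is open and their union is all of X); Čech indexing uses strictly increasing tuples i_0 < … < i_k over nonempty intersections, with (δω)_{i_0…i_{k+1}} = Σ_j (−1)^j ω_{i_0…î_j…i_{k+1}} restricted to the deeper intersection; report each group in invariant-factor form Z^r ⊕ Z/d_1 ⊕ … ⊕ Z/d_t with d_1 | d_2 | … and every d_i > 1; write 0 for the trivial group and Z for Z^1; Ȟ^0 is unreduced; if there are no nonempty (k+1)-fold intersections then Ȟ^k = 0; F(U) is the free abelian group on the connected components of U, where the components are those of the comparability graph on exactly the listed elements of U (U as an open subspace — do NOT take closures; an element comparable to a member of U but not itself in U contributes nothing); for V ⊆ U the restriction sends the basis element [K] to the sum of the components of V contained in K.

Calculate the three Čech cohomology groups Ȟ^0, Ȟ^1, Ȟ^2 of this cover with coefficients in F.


Ȟ^0 ≅ Z^6, Ȟ^1 ≅ 0 and Ȟ^2 ≅ 0

intersection data:
  A12={a} A13={b} A23={d}
components per intersection:
  A1: {a,j} {b,f} {h}
  A2: {a} {c,d} {e}
  A3: {b} {d} {g,i}
  A12: {a}
  A13: {b}
  A23: {d}
C dims 9,3; δ0: rk 3, SNF 1^3
Ȟ^0 = (9 − 3) − 0 = 6, so Ȟ^0 ≅ Z^6
Ȟ^1 = (3 − 0) − 3 = 0, so Ȟ^1 ≅ 0
Ȟ^2 = (0 − 0) − 0 = 0, so Ȟ^2 ≅ 0


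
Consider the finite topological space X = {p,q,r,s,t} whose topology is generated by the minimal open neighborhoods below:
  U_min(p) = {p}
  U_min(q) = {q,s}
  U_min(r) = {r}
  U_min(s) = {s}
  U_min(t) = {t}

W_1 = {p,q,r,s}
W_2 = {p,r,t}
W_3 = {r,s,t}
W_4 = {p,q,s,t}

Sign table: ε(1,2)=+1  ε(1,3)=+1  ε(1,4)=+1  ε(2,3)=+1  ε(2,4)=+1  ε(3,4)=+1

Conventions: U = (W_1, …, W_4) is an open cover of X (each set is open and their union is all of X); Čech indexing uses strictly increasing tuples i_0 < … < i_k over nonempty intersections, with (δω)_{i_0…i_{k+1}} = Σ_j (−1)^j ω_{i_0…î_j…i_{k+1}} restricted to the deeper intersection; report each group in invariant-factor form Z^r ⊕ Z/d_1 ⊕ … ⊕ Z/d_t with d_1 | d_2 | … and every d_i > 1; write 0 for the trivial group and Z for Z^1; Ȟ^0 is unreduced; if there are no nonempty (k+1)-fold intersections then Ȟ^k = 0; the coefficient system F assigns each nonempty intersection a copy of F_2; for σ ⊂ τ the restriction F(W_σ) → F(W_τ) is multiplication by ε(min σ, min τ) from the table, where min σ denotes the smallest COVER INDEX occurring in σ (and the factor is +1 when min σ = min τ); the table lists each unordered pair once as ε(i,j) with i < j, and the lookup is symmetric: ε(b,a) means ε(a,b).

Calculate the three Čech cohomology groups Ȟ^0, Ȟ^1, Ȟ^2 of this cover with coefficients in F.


nonempty overlaps:
  W12={p,r} W13={r,s} W14={p,q,s} W23={r,t} W24={p,t} W34={s,t}
  W123={r} W124={p} W134={s} W234={t}
C dims 4,6,4; δ0: rk_F2 3; δ1: rk_F2 3
degree 0: 4−3−0 = 1 → Ȟ^0 ≅ Z/2
degree 1: 6−3−3 = 0 → Ȟ^1 ≅ 0
degree 2: 4−0−3 = 1 → Ȟ^2 ≅ Z/2

Ȟ^0 = Z/2, Ȟ^1 = 0 and Ȟ^2 = Z/2


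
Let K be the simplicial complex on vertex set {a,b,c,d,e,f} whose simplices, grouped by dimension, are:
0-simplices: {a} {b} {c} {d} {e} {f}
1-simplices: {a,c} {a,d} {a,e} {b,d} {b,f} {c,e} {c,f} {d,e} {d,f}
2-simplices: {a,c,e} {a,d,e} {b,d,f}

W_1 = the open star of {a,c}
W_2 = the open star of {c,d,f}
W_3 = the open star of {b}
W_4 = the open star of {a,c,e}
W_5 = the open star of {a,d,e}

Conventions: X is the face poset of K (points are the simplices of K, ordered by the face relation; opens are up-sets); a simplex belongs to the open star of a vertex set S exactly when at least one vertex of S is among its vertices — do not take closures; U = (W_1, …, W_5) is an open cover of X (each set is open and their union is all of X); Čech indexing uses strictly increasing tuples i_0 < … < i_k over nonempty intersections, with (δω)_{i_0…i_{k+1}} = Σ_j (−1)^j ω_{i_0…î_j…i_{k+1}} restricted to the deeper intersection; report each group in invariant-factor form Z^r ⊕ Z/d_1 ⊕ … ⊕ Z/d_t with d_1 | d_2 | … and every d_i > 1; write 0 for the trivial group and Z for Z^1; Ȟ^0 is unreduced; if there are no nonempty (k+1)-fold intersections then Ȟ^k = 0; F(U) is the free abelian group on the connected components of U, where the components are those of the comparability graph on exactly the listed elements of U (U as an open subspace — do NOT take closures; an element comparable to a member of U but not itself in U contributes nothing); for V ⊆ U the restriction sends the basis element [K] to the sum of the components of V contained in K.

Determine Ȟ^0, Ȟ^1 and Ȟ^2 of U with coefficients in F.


nonempty intersections:
  W1={{a},{c},{a,c},{a,d},{a,e},{c,e},{c,f},{a,c,e},{a,d,e}} W2={{c},{d},{f},{a,c},{a,d},{b,d},{b,f},{c,e},{c,f},{d,e},{d,f},{a,c,e},{a,d,e},{b,d,f}} W3={{b},{b,d},{b,f},{b,d,f}} W4={{a},{c},{e},{a,c},{a,d},{a,e},{c,e},{c,f},{d,e},{a,c,e},{a,d,e}} W5={{a},{d},{e},{a,c},{a,d},{a,e},{b,d},{c,e},{d,e},{d,f},{a,c,e},{a,d,e},{b,d,f}}
  W12={{c},{a,c},{a,d},{c,e},{c,f},{a,c,e},{a,d,e}} W14={{a},{c},{a,c},{a,d},{a,e},{c,e},{c,f},{a,c,e},{a,d,e}} W15={{a},{a,c},{a,d},{a,e},{c,e},{a,c,e},{a,d,e}} W23={{b,d},{b,f},{b,d,f}} W24={{c},{a,c},{a,d},{c,e},{c,f},{d,e},{a,c,e},{a,d,e}} W25={{d},{a,c},{a,d},{b,d},{c,e},{d,e},{d,f},{a,c,e},{a,d,e},{b,d,f}} W35={{b,d},{b,d,f}} W45={{a},{e},{a,c},{a,d},{a,e},{c,e},{d,e},{a,c,e},{a,d,e}}
  W124={{c},{a,c},{a,d},{c,e},{c,f},{a,c,e},{a,d,e}} W125={{a,c},{a,d},{c,e},{a,c,e},{a,d,e}} W145={{a},{a,c},{a,d},{a,e},{c,e},{a,c,e},{a,d,e}} W235={{b,d},{b,d,f}} W245={{a,c},{a,d},{c,e},{d,e},{a,c,e},{a,d,e}}
  W1245={{a,c},{a,d},{c,e},{a,c,e},{a,d,e}}
components per intersection:
  W1: {{a},{c},{a,c},{a,d},{a,e},{c,e},{c,f},{a,c,e},{a,d,e}}
  W2: {{c},{d},{f},{a,c},{a,d},{b,d},{b,f},{c,e},{c,f},{d,e},{d,f},{a,c,e},{a,d,e},{b,d,f}}
  W3: {{b},{b,d},{b,f},{b,d,f}}
  W4: {{a},{c},{e},{a,c},{a,d},{a,e},{c,e},{c,f},{d,e},{a,c,e},{a,d,e}}
  W5: {{a},{d},{e},{a,c},{a,d},{a,e},{b,d},{c,e},{d,e},{d,f},{a,c,e},{a,d,e},{b,d,f}}
  W12: {{c},{a,c},{c,e},{c,f},{a,c,e}} {{a,d},{a,d,e}}
  W14: {{a},{c},{a,c},{a,d},{a,e},{c,e},{c,f},{a,c,e},{a,d,e}}
  W15: {{a},{a,c},{a,d},{a,e},{c,e},{a,c,e},{a,d,e}}
  W23: {{b,d},{b,f},{b,d,f}}
  W24: {{c},{a,c},{c,e},{c,f},{a,c,e}} {{a,d},{d,e},{a,d,e}}
  W25: {{d},{a,d},{b,d},{d,e},{d,f},{a,d,e},{b,d,f}} {{a,c},{c,e},{a,c,e}}
  W35: {{b,d},{b,d,f}}
  W45: {{a},{e},{a,c},{a,d},{a,e},{c,e},{d,e},{a,c,e},{a,d,e}}
  W124: {{c},{a,c},{c,e},{c,f},{a,c,e}} {{a,d},{a,d,e}}
  W125: {{a,c},{c,e},{a,c,e}} {{a,d},{a,d,e}}
  W145: {{a},{a,c},{a,d},{a,e},{c,e},{a,c,e},{a,d,e}}
  W235: {{b,d},{b,d,f}}
  W245: {{a,c},{c,e},{a,c,e}} {{a,d},{d,e},{a,d,e}}
  W1245: {{a,c},{c,e},{a,c,e}} {{a,d},{a,d,e}}
C dims 5,11,8,2; δ0: rk 4, SNF 1^4; δ1: rk 6, SNF 1^6; δ2: rk 2, SNF 1^2
Ȟ^0: (5−4)−0=1 ⇒ Z
Ȟ^1: (11−6)−4=1 ⇒ Z
Ȟ^2: (8−2)−6=0 ⇒ 0

Ȟ^0 ≅ Z; Ȟ^1 ≅ Z; Ȟ^2 ≅ 0


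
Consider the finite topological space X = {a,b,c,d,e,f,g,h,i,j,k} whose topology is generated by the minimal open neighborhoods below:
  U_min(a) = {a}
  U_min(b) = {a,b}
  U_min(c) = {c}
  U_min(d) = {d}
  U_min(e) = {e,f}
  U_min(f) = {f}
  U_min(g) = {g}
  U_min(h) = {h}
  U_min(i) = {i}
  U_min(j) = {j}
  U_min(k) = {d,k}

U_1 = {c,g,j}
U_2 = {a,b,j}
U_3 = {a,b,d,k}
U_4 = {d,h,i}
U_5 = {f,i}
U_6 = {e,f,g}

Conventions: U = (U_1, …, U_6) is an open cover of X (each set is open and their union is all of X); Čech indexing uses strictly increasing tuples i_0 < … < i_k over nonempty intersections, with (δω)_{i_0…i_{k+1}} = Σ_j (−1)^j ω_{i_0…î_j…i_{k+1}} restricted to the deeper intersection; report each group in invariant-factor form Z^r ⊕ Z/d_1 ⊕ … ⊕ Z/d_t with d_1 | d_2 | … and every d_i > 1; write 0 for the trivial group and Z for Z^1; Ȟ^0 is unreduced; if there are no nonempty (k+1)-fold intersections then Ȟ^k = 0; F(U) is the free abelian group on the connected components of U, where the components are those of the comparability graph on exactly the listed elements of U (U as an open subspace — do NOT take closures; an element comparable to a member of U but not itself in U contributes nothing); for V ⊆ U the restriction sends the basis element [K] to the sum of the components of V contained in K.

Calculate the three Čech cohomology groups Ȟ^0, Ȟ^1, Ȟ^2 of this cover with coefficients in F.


nerve of the cover:
  U12={j} U16={g} U23={a,b} U34={d} U45={i} U56={f}
components per intersection:
  U1: {c} {g} {j}
  U2: {a,b} {j}
  U3: {a,b} {d,k}
  U4: {d} {h} {i}
  U5: {f} {i}
  U6: {e,f} {g}
  U12: {j}
  U16: {g}
  U23: {a,b}
  U34: {d}
  U45: {i}
  U56: {f}
C dims 14,6; δ0: rk 6, SNF 1^6
Ȟ^0 = (14 − 6) − 0 = 8, so Ȟ^0 ≅ Z^8
Ȟ^1 = (6 − 0) − 6 = 0, so Ȟ^1 ≅ 0
Ȟ^2 = (0 − 0) − 0 = 0, so Ȟ^2 ≅ 0

Ȟ^0 = Z^8, Ȟ^1 = 0, Ȟ^2 = 0


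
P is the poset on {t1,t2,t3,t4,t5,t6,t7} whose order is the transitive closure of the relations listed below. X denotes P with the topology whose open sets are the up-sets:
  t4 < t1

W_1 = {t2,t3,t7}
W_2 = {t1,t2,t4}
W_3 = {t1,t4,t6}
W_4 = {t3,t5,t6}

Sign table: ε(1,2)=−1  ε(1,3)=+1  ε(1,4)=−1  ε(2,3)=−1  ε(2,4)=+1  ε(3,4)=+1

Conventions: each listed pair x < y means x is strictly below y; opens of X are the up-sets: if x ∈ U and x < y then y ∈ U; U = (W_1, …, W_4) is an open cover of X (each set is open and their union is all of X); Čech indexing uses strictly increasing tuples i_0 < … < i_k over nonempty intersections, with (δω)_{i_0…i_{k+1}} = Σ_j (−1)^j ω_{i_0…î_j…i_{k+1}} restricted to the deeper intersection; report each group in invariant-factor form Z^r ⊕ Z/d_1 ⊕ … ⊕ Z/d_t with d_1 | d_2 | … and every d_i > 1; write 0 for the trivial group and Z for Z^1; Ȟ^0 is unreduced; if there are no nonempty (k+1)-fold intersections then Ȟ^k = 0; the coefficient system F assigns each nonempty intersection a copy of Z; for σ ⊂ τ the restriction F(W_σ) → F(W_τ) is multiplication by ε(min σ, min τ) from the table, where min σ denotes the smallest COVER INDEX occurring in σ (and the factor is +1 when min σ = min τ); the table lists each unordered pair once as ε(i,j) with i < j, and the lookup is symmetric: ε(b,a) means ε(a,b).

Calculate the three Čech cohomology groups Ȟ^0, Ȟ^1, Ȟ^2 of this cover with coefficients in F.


cover nerve:
  W12={t2} W14={t3} W23={t1,t4} W34={t6}
C dims 4,4; δ0: rk 4, SNF 1^3·2
Ȟ^0: (4−4)−0=0 ⇒ 0
Ȟ^1: (4−0)−4=0 plus torsion [2] ⇒ Z/2
Ȟ^2: (0−0)−0=0 ⇒ 0

Ȟ^0(U;F) ≅ 0,  Ȟ^1(U;F) ≅ Z/2,  Ȟ^2(U;F) ≅ 0
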